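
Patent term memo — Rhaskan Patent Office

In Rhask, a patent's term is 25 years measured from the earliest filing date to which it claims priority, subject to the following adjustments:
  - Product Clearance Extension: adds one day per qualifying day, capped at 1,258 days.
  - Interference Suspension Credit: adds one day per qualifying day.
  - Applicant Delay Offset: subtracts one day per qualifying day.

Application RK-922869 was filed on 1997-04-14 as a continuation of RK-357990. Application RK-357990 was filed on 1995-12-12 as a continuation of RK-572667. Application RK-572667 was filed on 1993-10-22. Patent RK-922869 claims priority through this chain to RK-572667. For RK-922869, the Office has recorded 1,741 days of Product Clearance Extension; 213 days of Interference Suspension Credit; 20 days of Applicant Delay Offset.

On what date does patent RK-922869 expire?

October 12, 2022

Earliest priority filing: 22 October 1993.
Base term: 22 October 1993 + 25 years → 22 October 2018.
Product Clearance Extension: 1741 days claimed exceeds the 1258-day cap, so +1258 days → 2 April 2022.
Interference Suspension Credit: +213 days → 1 November 2022.
Applicant Delay Offset: −20 days → 12 October 2022.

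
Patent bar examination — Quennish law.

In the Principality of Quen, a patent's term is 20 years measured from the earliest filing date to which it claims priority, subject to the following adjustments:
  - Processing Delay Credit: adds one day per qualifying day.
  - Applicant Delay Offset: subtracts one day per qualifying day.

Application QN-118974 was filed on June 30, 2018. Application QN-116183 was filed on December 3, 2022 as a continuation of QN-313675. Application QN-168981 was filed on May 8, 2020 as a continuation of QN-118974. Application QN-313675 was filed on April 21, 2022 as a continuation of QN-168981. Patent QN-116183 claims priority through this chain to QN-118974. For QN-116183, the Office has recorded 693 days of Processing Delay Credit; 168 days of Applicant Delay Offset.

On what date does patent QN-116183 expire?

Earliest priority filing: 30 June 2018.
Base term: 30 June 2018 + 20 years → 30 June 2038.
Processing Delay Credit: +693 days → 23 May 2040.
Applicant Delay Offset: −168 days → 7 December 2039.

December 7, 2039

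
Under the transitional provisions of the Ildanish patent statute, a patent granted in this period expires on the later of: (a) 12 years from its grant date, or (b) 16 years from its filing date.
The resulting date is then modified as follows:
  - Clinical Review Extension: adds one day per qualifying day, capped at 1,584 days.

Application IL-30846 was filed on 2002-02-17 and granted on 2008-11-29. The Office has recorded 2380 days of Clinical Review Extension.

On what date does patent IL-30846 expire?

(a) grant + 12 years → 29 November 2020.
(b) filing + 16 years → 17 February 2018.
Later of the two: 29 November 2020.
Clinical Review Extension: 2380 days claimed exceeds the 1584-day cap, so +1584 days → 1 April 2025.

2025-04-01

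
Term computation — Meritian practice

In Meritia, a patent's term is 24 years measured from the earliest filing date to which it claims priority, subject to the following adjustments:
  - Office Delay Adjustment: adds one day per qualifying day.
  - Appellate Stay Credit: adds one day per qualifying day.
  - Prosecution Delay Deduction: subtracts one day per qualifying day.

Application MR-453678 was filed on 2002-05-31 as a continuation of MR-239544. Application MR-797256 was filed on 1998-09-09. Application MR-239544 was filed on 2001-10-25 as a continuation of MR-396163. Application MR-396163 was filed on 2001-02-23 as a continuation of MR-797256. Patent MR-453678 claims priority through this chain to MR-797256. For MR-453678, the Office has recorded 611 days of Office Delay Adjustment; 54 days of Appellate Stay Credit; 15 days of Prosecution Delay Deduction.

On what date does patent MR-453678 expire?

June 20, 2024

Earliest priority filing: 9 September 1998.
Base term: 9 September 1998 + 24 years → 9 September 2022.
Office Delay Adjustment: +611 days → 12 May 2024.
Appellate Stay Credit: +54 days → 5 July 2024.
Prosecution Delay Deduction: −15 days → 20 June 2024.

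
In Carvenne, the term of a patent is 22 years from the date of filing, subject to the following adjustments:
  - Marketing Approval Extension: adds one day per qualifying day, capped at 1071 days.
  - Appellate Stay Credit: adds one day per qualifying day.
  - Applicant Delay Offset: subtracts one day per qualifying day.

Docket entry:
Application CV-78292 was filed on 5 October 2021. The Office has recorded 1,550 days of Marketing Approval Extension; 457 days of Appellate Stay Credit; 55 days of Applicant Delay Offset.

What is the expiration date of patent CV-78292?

October 17, 2047

Base term: filing date + 22 years → 5 October 2043.
Marketing Approval Extension: 1550 days claimed exceeds the 1071-day cap, so +1071 days → 10 September 2046.
Appellate Stay Credit: +457 days → 11 December 2047.
Applicant Delay Offset: −55 days → 17 October 2047.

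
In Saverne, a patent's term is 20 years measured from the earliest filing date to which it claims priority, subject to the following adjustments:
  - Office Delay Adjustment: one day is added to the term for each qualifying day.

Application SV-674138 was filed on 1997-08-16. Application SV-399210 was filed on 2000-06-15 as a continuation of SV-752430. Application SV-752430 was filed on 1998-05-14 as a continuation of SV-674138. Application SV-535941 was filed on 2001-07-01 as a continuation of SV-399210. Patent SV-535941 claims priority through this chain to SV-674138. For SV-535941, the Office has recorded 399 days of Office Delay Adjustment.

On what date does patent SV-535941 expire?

Earliest priority filing: 16 August 1997.
Base term: 16 August 1997 + 20 years → 16 August 2017.
Office Delay Adjustment: +399 days → 19 September 2018.

September 19, 2018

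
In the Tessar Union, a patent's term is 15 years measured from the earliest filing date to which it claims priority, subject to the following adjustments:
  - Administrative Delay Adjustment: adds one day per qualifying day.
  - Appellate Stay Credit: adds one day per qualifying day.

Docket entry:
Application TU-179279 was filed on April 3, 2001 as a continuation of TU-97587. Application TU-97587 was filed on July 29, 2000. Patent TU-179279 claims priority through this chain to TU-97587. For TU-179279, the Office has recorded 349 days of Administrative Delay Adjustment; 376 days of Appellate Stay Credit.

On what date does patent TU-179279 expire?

Earliest priority filing: 29 July 2000.
Base term: 29 July 2000 + 15 years → 29 July 2015.
Administrative Delay Adjustment: +349 days → 12 July 2016.
Appellate Stay Credit: +376 days → 23 July 2017.

2017-07-23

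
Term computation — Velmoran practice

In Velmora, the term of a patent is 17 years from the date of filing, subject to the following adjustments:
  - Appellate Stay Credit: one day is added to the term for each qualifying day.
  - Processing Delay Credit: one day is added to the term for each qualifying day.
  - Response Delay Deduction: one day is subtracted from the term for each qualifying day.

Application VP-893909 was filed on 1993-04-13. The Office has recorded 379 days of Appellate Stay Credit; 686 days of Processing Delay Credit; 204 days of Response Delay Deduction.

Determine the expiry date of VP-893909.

Base term: filing date + 17 years → 13 April 2010.
Appellate Stay Credit: +379 days → 27 April 2011.
Processing Delay Credit: +686 days → 13 March 2013.
Response Delay Deduction: −204 days → 21 August 2012.

2012-08-21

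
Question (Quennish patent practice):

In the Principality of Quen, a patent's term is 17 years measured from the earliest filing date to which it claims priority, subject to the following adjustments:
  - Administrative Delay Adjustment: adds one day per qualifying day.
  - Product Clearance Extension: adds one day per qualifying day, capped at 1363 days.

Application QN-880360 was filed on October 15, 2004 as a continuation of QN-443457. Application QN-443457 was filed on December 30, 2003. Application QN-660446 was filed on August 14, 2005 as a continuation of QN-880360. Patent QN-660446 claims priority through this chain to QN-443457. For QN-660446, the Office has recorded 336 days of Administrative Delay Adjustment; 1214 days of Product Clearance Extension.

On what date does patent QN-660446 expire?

Earliest priority filing: 30 December 2003.
Base term: 30 December 2003 + 17 years → 30 December 2020.
Administrative Delay Adjustment: +336 days → 1 December 2021.
Product Clearance Extension: 1214 days (within the 1363-day cap) → +1214 days → 29 March 2025.

March 29, 2025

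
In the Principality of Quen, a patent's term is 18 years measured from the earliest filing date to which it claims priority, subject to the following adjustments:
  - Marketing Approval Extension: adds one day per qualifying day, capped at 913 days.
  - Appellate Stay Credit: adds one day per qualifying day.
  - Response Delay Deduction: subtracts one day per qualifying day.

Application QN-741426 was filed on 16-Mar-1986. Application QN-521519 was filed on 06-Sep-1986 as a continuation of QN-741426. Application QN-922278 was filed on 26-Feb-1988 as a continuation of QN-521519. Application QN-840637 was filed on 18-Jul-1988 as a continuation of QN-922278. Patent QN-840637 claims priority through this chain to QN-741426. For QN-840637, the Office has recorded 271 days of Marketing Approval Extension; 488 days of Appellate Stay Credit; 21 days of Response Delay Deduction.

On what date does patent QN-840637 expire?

2006-03-24

Earliest priority filing: 16 March 1986.
Base term: 16 March 1986 + 18 years → 16 March 2004.
Marketing Approval Extension: 271 days (within the 913-day cap) → +271 days → 12 December 2004.
Appellate Stay Credit: +488 days → 14 April 2006.
Response Delay Deduction: −21 days → 24 March 2006.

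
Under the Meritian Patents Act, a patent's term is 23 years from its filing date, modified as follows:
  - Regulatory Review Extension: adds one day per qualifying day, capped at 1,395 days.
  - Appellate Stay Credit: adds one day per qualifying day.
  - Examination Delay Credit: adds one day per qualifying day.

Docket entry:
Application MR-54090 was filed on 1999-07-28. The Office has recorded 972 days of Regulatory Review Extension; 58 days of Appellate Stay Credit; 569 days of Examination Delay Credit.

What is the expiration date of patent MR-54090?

Base term: filing date + 23 years → 28 July 2022.
Regulatory Review Extension: 972 days (within the 1395-day cap) → +972 days → 26 March 2025.
Appellate Stay Credit: +58 days → 23 May 2025.
Examination Delay Credit: +569 days → 13 December 2026.

2026-12-13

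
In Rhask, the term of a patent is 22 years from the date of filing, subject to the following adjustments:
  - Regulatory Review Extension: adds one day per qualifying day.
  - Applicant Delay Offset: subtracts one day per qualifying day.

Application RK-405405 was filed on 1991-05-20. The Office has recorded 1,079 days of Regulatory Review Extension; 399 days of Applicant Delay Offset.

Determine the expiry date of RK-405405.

2015-03-31

Base term: filing date + 22 years → 20 May 2013.
Regulatory Review Extension: +1079 days → 3 May 2016.
Applicant Delay Offset: −399 days → 31 March 2015.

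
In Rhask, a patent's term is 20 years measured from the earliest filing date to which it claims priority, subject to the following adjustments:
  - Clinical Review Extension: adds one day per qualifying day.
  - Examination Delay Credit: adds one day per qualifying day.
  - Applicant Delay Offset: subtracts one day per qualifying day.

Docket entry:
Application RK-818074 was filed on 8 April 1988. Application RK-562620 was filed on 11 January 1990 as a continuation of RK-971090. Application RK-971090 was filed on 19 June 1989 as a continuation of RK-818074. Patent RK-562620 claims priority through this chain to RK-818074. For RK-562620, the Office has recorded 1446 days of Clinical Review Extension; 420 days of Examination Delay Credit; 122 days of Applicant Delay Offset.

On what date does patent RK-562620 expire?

Earliest priority filing: 8 April 1988.
Base term: 8 April 1988 + 20 years → 8 April 2008.
Clinical Review Extension: +1446 days → 24 March 2012.
Examination Delay Credit: +420 days → 18 May 2013.
Applicant Delay Offset: −122 days → 16 January 2013.

2013-01-16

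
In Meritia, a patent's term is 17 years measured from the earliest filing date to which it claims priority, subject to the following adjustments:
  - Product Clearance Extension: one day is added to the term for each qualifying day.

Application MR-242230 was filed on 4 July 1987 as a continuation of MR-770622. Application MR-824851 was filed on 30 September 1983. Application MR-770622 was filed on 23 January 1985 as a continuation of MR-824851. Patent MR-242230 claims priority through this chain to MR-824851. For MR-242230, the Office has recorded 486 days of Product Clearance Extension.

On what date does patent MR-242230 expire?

2002-01-29

Earliest priority filing: 30 September 1983.
Base term: 30 September 1983 + 17 years → 30 September 2000.
Product Clearance Extension: +486 days → 29 January 2002.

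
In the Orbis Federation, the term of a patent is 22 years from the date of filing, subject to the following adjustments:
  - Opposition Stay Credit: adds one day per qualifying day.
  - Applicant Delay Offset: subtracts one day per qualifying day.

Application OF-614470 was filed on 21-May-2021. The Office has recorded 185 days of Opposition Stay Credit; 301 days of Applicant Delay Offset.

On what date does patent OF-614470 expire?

Base term: filing date + 22 years → 21 May 2043.
Opposition Stay Credit: +185 days → 22 November 2043.
Applicant Delay Offset: −301 days → 25 January 2043.

January 25, 2043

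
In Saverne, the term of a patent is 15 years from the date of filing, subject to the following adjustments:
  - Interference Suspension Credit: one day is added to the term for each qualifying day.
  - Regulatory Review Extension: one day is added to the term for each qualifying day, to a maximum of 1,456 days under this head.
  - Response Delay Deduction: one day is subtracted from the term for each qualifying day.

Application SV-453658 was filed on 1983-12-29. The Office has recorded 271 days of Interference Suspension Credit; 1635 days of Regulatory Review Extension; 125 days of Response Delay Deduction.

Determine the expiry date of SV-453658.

May 19, 2003

Base term: filing date + 15 years → 29 December 1998.
Interference Suspension Credit: +271 days → 26 September 1999.
Regulatory Review Extension: 1635 days claimed exceeds the 1456-day cap, so +1456 days → 21 September 2003.
Response Delay Deduction: −125 days → 19 May 2003.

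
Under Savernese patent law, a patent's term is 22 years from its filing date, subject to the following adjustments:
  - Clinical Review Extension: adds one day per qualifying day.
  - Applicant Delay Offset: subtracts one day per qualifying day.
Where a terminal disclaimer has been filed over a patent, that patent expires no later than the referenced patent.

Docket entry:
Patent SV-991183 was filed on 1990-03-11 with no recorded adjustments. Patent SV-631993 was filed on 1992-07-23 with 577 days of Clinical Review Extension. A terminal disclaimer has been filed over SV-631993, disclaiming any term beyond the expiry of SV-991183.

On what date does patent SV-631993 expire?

2012-03-11

Natural term of SV-631993:
  Base: filing + 22 years → 23 July 2014.
  Clinical Review Extension: +577 days → 20 February 2016.
Expiry of referenced patent SV-991183:
  Base: filing + 22 years → 11 March 2012.
Terminal disclaimer: SV-631993 expires on the earlier of 20 February 2016 and 11 March 2012.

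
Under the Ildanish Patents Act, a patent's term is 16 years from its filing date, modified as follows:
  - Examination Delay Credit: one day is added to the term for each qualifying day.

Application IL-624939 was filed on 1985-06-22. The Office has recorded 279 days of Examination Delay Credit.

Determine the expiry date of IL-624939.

Base term: filing date + 16 years → 22 June 2001.
Examination Delay Credit: +279 days → 28 March 2002.

2002-03-28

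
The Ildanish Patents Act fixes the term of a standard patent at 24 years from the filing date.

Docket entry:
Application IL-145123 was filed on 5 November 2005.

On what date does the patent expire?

2029-11-05

Filing date + 24 years → 5 November 2029.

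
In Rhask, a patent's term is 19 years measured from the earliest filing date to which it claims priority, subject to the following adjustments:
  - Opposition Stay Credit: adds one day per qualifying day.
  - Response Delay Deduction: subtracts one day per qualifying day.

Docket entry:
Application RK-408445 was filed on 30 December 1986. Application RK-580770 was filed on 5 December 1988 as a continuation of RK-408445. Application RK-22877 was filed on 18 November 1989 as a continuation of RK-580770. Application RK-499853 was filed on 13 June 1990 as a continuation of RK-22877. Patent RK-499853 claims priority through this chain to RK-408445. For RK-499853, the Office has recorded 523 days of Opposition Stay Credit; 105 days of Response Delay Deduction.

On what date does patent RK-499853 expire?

Earliest priority filing: 30 December 1986.
Base term: 30 December 1986 + 19 years → 30 December 2005.
Opposition Stay Credit: +523 days → 6 June 2007.
Response Delay Deduction: −105 days → 21 February 2007.

February 21, 2007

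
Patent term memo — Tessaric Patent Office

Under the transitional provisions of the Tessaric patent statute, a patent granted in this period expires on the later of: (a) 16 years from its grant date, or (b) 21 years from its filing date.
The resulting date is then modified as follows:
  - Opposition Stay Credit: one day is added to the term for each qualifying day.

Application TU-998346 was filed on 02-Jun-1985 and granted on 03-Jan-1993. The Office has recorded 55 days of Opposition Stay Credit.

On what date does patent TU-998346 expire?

2009-02-27

(a) grant + 16 years → 3 January 2009.
(b) filing + 21 years → 2 June 2006.
Later of the two: 3 January 2009.
Opposition Stay Credit: +55 days → 27 February 2009.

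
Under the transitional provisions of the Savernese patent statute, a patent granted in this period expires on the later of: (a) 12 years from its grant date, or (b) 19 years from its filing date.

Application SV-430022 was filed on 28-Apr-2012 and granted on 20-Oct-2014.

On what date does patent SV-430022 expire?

(a) grant + 12 years → 20 October 2026.
(b) filing + 19 years → 28 April 2031.
Later of the two: 28 April 2031.

2031-04-28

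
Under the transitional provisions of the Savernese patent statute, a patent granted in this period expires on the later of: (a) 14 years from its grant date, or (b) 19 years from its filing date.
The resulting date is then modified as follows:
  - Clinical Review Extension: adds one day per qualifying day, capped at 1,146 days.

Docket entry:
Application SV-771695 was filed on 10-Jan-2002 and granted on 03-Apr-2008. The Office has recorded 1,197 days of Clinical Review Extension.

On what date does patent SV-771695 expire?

2025-05-23

(a) grant + 14 years → 3 April 2022.
(b) filing + 19 years → 10 January 2021.
Later of the two: 3 April 2022.
Clinical Review Extension: 1197 days claimed exceeds the 1146-day cap, so +1146 days → 23 May 2025.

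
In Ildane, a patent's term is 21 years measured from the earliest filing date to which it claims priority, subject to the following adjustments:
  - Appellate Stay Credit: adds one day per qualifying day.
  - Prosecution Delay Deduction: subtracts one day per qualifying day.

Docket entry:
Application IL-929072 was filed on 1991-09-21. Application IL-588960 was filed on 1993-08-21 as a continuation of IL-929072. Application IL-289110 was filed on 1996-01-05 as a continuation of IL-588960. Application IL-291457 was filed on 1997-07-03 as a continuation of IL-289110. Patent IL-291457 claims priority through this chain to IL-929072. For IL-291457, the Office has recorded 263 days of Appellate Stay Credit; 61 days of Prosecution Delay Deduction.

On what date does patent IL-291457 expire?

April 11, 2013

Earliest priority filing: 21 September 1991.
Base term: 21 September 1991 + 21 years → 21 September 2012.
Appellate Stay Credit: +263 days → 11 June 2013.
Prosecution Delay Deduction: −61 days → 11 April 2013.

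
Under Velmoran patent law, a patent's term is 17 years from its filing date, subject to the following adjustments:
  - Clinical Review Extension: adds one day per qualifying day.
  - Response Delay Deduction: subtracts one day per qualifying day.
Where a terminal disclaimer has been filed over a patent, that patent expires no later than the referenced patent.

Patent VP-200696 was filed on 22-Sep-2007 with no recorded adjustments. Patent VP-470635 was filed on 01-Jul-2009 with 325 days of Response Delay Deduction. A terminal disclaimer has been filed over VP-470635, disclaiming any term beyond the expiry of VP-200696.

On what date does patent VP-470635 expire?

Natural term of VP-470635:
  Base: filing + 17 years → 1 July 2026.
  Response Delay Deduction: −325 days → 10 August 2025.
Expiry of referenced patent VP-200696:
  Base: filing + 17 years → 22 September 2024.
Terminal disclaimer: VP-470635 expires on the earlier of 10 August 2025 and 22 September 2024.

September 22, 2024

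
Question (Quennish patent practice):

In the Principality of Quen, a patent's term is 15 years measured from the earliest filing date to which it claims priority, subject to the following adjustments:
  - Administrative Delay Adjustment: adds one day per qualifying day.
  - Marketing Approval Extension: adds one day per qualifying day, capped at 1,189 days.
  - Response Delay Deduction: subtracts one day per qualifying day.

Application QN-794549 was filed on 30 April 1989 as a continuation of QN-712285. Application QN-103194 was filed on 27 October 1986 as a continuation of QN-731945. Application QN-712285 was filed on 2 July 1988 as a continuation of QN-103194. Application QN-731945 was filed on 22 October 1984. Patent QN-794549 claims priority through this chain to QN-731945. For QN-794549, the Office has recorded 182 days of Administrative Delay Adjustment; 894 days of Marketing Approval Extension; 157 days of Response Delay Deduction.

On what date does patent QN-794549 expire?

April 28, 2002

Earliest priority filing: 22 October 1984.
Base term: 22 October 1984 + 15 years → 22 October 1999.
Administrative Delay Adjustment: +182 days → 21 April 2000.
Marketing Approval Extension: 894 days (within the 1189-day cap) → +894 days → 2 October 2002.
Response Delay Deduction: −157 days → 28 April 2002.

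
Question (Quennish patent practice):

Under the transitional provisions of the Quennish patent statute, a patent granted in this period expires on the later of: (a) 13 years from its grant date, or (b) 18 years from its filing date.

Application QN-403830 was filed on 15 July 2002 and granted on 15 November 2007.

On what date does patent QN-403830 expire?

(a) grant + 13 years → 15 November 2020.
(b) filing + 18 years → 15 July 2020.
Later of the two: 15 November 2020.

November 15, 2020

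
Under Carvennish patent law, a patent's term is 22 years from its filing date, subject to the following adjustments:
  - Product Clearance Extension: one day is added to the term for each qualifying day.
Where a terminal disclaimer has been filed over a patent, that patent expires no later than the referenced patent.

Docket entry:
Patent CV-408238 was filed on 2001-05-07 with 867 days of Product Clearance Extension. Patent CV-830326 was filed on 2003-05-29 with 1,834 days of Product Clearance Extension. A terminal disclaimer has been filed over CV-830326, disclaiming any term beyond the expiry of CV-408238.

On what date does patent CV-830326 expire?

September 20, 2025

Natural term of CV-830326:
  Base: filing + 22 years → 29 May 2025.
  Product Clearance Extension: +1834 days → 6 June 2030.
Expiry of referenced patent CV-408238:
  Base: filing + 22 years → 7 May 2023.
  Product Clearance Extension: +867 days → 20 September 2025.
Terminal disclaimer: CV-830326 expires on the earlier of 6 June 2030 and 20 September 2025.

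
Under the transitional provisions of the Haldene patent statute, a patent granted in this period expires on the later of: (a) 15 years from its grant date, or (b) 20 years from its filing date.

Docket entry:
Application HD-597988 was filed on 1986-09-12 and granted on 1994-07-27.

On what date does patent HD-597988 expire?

(a) grant + 15 years → 27 July 2009.
(b) filing + 20 years → 12 September 2006.
Later of the two: 27 July 2009.

2009-07-27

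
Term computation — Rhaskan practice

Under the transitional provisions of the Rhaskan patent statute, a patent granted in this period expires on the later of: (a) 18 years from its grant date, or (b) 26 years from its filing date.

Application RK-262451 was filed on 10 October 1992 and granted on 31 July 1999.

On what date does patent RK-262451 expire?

(a) grant + 18 years → 31 July 2017.
(b) filing + 26 years → 10 October 2018.
Later of the two: 10 October 2018.

October 10, 2018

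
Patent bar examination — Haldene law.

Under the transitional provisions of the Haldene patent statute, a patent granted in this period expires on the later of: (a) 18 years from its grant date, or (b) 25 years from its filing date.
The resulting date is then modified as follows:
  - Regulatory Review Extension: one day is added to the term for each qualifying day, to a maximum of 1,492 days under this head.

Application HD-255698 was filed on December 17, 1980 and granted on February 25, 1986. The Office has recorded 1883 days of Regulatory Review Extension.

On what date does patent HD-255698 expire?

2010-01-17

(a) grant + 18 years → 25 February 2004.
(b) filing + 25 years → 17 December 2005.
Later of the two: 17 December 2005.
Regulatory Review Extension: 1883 days claimed exceeds the 1492-day cap, so +1492 days → 17 January 2010.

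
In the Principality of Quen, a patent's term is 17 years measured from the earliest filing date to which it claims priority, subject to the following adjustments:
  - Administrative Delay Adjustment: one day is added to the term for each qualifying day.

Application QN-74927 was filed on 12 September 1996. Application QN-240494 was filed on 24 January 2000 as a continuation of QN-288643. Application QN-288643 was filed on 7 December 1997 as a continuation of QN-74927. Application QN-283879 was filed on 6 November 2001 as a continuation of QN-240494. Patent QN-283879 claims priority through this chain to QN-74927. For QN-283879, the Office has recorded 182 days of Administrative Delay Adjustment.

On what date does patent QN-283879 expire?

March 13, 2014

Earliest priority filing: 12 September 1996.
Base term: 12 September 1996 + 17 years → 12 September 2013.
Administrative Delay Adjustment: +182 days → 13 March 2014.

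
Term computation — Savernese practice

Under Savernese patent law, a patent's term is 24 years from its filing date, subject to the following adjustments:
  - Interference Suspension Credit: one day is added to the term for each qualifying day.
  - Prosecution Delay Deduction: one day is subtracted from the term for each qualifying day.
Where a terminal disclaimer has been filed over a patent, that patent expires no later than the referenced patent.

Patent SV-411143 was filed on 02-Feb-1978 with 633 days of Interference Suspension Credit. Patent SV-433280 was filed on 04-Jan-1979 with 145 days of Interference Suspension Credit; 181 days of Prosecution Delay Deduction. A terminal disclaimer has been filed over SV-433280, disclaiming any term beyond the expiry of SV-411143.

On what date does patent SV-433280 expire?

2002-11-29

Natural term of SV-433280:
  Base: filing + 24 years → 4 January 2003.
  Interference Suspension Credit: +145 days → 29 May 2003.
  Prosecution Delay Deduction: −181 days → 29 November 2002.
Expiry of referenced patent SV-411143:
  Base: filing + 24 years → 2 February 2002.
  Interference Suspension Credit: +633 days → 28 October 2003.
Terminal disclaimer: SV-433280 expires on the earlier of 29 November 2002 and 28 October 2003.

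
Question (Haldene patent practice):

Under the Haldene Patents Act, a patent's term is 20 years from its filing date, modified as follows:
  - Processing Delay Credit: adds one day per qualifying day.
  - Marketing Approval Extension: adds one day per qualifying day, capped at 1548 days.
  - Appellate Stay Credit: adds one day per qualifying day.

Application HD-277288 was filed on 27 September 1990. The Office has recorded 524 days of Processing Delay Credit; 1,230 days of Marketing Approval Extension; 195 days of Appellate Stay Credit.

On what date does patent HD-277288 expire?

January 28, 2016

Base term: filing date + 20 years → 27 September 2010.
Processing Delay Credit: +524 days → 4 March 2012.
Marketing Approval Extension: 1230 days (within the 1548-day cap) → +1230 days → 17 July 2015.
Appellate Stay Credit: +195 days → 28 January 2016.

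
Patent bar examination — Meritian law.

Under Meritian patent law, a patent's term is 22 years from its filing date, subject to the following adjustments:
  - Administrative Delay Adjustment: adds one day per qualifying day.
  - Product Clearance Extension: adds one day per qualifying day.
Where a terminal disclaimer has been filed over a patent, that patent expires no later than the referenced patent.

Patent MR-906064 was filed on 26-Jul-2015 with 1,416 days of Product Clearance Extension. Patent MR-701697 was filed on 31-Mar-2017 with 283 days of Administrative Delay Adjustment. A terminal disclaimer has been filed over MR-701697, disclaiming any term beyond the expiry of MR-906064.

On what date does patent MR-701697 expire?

2040-01-08

Natural term of MR-701697:
  Base: filing + 22 years → 31 March 2039.
  Administrative Delay Adjustment: +283 days → 8 January 2040.
Expiry of referenced patent MR-906064:
  Base: filing + 22 years → 26 July 2037.
  Product Clearance Extension: +1416 days → 11 June 2041.
Terminal disclaimer: MR-701697 expires on the earlier of 8 January 2040 and 11 June 2041.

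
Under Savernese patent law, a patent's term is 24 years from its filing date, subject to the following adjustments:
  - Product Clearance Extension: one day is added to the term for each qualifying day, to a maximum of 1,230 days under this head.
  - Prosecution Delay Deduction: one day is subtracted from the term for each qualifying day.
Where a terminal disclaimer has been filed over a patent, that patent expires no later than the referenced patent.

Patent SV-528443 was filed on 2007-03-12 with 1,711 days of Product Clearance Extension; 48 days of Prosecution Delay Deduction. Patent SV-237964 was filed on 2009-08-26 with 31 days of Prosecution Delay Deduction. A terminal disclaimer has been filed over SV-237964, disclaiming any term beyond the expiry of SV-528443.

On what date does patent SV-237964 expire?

2033-07-26

Natural term of SV-237964:
  Base: filing + 24 years → 26 August 2033.
  Prosecution Delay Deduction: −31 days → 26 July 2033.
Expiry of referenced patent SV-528443:
  Base: filing + 24 years → 12 March 2031.
  Product Clearance Extension: 1711 days claimed exceeds the 1230-day cap, so +1230 days → 24 July 2034.
  Prosecution Delay Deduction: −48 days → 6 June 2034.
Terminal disclaimer: SV-237964 expires on the earlier of 26 July 2033 and 6 June 2034.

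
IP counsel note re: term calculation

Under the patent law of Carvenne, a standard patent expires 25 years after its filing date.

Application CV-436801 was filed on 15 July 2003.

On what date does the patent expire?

Filing date + 25 years → 15 July 2028.

July 15, 2028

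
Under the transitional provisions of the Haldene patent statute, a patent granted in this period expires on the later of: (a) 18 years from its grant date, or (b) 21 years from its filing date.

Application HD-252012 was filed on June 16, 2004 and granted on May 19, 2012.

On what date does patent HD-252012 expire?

(a) grant + 18 years → 19 May 2030.
(b) filing + 21 years → 16 June 2025.
Later of the two: 19 May 2030.

2030-05-19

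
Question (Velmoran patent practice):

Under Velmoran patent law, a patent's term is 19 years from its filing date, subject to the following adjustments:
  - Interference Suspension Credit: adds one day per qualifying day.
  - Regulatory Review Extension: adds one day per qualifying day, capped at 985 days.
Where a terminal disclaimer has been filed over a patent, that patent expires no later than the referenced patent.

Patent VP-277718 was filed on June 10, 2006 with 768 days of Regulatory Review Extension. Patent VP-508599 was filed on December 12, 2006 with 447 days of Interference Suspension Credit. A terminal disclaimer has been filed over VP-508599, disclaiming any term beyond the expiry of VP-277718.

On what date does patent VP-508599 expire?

Natural term of VP-508599:
  Base: filing + 19 years → 12 December 2025.
  Interference Suspension Credit: +447 days → 4 March 2027.
Expiry of referenced patent VP-277718:
  Base: filing + 19 years → 10 June 2025.
  Regulatory Review Extension: 768 days (within the 985-day cap) → +768 days → 18 July 2027.
Terminal disclaimer: VP-508599 expires on the earlier of 4 March 2027 and 18 July 2027.

March 4, 2027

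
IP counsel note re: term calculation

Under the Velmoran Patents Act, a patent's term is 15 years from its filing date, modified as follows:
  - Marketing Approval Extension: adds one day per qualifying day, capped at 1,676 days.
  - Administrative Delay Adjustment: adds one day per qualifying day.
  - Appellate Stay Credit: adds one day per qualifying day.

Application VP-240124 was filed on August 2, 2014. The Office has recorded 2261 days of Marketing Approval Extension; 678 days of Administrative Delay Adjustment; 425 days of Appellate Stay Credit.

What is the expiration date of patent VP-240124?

Base term: filing date + 15 years → 2 August 2029.
Marketing Approval Extension: 2261 days claimed exceeds the 1676-day cap, so +1676 days → 5 March 2034.
Administrative Delay Adjustment: +678 days → 12 January 2036.
Appellate Stay Credit: +425 days → 12 March 2037.

2037-03-12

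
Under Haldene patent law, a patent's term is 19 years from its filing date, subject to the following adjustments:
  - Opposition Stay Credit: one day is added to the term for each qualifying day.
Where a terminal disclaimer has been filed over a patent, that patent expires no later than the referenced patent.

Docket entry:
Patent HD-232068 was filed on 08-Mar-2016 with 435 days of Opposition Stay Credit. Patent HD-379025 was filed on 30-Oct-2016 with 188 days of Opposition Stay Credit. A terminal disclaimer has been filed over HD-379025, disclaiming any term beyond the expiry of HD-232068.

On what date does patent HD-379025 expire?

Natural term of HD-379025:
  Base: filing + 19 years → 30 October 2035.
  Opposition Stay Credit: +188 days → 5 May 2036.
Expiry of referenced patent HD-232068:
  Base: filing + 19 years → 8 March 2035.
  Opposition Stay Credit: +435 days → 16 May 2036.
Terminal disclaimer: HD-379025 expires on the earlier of 5 May 2036 and 16 May 2036.

2036-05-05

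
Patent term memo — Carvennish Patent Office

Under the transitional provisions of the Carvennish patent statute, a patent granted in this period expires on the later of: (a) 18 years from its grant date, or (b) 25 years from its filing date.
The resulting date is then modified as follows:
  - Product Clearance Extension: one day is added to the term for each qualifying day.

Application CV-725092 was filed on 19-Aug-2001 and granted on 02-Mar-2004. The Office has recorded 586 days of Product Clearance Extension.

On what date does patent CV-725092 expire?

2028-03-27

(a) grant + 18 years → 2 March 2022.
(b) filing + 25 years → 19 August 2026.
Later of the two: 19 August 2026.
Product Clearance Extension: +586 days → 27 March 2028.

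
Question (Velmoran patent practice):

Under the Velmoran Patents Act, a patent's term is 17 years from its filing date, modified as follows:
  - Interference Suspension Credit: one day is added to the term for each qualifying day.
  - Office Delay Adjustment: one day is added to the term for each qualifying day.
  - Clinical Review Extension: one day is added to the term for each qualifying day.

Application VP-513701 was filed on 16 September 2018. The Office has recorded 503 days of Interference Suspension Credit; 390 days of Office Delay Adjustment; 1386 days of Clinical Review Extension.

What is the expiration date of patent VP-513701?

2041-12-12

Base term: filing date + 17 years → 16 September 2035.
Interference Suspension Credit: +503 days → 31 January 2037.
Office Delay Adjustment: +390 days → 25 February 2038.
Clinical Review Extension: +1386 days → 12 December 2041.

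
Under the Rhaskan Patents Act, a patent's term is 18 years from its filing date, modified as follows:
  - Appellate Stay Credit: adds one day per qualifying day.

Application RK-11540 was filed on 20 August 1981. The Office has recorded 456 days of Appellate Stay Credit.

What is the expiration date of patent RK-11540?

November 18, 2000

Base term: filing date + 18 years → 20 August 1999.
Appellate Stay Credit: +456 days → 18 November 2000.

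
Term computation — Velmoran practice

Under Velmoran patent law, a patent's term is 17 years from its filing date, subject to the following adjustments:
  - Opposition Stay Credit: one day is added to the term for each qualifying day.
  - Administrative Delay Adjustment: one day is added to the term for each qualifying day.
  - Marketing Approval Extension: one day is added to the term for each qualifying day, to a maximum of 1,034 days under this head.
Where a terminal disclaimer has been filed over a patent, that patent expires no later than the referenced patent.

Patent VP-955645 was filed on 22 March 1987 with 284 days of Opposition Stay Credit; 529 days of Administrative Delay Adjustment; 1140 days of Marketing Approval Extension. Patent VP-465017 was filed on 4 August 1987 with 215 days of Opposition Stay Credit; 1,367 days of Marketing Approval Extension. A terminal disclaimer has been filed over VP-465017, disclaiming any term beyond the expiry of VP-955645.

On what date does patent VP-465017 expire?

2008-01-05

Natural term of VP-465017:
  Base: filing + 17 years → 4 August 2004.
  Opposition Stay Credit: +215 days → 7 March 2005.
  Marketing Approval Extension: 1367 days claimed exceeds the 1034-day cap, so +1034 days → 5 January 2008.
Expiry of referenced patent VP-955645:
  Base: filing + 17 years → 22 March 2004.
  Opposition Stay Credit: +284 days → 31 December 2004.
  Administrative Delay Adjustment: +529 days → 13 June 2006.
  Marketing Approval Extension: 1140 days claimed exceeds the 1034-day cap, so +1034 days → 12 April 2009.
Terminal disclaimer: VP-465017 expires on the earlier of 5 January 2008 and 12 April 2009.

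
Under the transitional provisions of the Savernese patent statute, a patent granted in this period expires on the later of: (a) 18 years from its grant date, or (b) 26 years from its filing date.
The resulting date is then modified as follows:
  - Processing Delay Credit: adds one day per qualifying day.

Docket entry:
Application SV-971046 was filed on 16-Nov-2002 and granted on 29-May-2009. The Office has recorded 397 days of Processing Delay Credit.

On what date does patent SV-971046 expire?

December 18, 2029

(a) grant + 18 years → 29 May 2027.
(b) filing + 26 years → 16 November 2028.
Later of the two: 16 November 2028.
Processing Delay Credit: +397 days → 18 December 2029.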